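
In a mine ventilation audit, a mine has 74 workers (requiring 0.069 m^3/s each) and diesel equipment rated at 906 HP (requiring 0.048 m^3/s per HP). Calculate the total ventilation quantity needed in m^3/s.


48.594 m^3/s

Airflow for workers:
Q_people = 74 * 0.069 = 5.106 m^3/s
Airflow for diesel equipment:
Q_diesel = 906 * 0.048 = 43.488 m^3/s
Total ventilation:
Q_total = 5.106 + 43.488
= 48.594 m^3/s


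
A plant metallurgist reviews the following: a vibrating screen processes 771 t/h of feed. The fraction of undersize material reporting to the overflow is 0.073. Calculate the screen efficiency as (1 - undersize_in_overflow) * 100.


92.7%

Screen efficiency = (1 - fraction of undersize in overflow) * 100
= (1 - 0.073) * 100
= 0.927 * 100
= 92.7%


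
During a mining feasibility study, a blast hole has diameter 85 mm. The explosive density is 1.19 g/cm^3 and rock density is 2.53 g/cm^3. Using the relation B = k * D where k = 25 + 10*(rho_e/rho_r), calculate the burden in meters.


First, compute k:
rho_e / rho_r = 1.19 / 2.53 = 0.4703557312
k = 25 + 10 * 0.4703557312 = 29.70355731
Then, compute burden:
B = k * D / 1000 = 29.70355731 * 85 / 1000
= 2524.802372 / 1000
= 2.5248 m

2.5248 m


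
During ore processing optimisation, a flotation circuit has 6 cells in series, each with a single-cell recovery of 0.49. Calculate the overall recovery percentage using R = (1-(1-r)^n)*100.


98.2404%

Complement of single-cell recovery:
1 - r = 1 - 0.49 = 0.51
Raise to power n:
(1 - r)^6 = 0.51^6 = 0.0175962878
Overall recovery:
R = (1 - 0.0175962878) * 100
= 98.2404%


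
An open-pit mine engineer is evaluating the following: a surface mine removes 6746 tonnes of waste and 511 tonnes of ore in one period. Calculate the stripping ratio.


Stripping ratio = waste tonnage / ore tonnage
= 6746 / 511
= 13.2016

13.2016


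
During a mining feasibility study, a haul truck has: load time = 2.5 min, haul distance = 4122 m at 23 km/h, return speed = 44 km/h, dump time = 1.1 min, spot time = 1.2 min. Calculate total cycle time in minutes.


21.174 min

Convert haul speed to m/min: 23 * 1000/60 = 383.3333333 m/min
Haul time = 4122 / 383.3333333 = 10.75304348 min
Convert return speed to m/min: 44 * 1000/60 = 733.3333333 m/min
Return time = 4122 / 733.3333333 = 5.620909091 min
Total cycle time:
= 2.5 + 10.75304348 + 1.1 + 5.620909091 + 1.2
= 21.174 min


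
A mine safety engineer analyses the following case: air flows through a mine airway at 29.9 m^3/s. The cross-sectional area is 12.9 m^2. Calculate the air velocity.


2.3178 m/s

Velocity = flow rate / cross-sectional area
= 29.9 / 12.9
= 2.3178 m/s


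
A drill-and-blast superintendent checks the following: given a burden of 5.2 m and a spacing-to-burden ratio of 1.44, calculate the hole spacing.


7.488 m

Spacing = burden * ratio
= 5.2 * 1.44
= 7.488 m


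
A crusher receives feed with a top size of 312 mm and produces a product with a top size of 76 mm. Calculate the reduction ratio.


Reduction ratio = feed size / product size
= 312 / 76
= 4.1053

4.1053


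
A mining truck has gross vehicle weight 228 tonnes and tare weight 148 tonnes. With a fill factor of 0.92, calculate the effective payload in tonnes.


Maximum payload = gross - tare
= 228 - 148 = 80 tonnes
Effective payload = max payload * fill factor
= 80 * 0.92
= 73.6 tonnes

73.6 tonnes


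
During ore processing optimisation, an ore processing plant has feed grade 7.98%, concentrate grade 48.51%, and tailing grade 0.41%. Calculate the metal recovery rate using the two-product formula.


Using the two-product formula:
R = 100 * c * (f - t) / (f * (c - t))
Numerator = 100 * 48.51 * (7.98 - 0.41)
= 100 * 48.51 * 7.57
= 36722.07
Denominator = 7.98 * (48.51 - 0.41)
= 7.98 * 48.1
= 383.838
R = 36722.07 / 383.838
= 95.6708%

95.6708%


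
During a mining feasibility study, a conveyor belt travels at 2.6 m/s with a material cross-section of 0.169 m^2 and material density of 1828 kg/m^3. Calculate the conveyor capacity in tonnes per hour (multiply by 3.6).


2891.6035 t/h

Volumetric flow = speed * area
= 2.6 * 0.169 = 0.4394 m^3/s
Mass flow = volumetric * density
= 0.4394 * 1828 = 803.2232 kg/s
Convert to t/h: multiply by 3.6
Capacity = 803.2232 * 3.6
= 2891.6035 t/h


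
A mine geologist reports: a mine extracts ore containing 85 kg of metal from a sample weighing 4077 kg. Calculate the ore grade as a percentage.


Ore grade = (metal mass / ore mass) * 100
= (85 / 4077) * 100
= 0.02084866323 * 100
= 2.0849%

2.0849%


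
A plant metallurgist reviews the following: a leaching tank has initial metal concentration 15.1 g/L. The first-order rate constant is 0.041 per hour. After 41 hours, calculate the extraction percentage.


81.3812%

Compute the exponent:
-k * t = -0.041 * 41 = -1.681
Remaining concentration:
C = 15.1 * exp(-1.681)
= 15.1 * 0.1861876952
= 2.811434198 g/L
Extracted = 15.1 - 2.811434198 = 12.2885658 g/L
Extraction % = 12.2885658 / 15.1 * 100
= 81.3812%


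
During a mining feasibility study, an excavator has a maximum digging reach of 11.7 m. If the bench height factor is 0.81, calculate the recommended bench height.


Bench height = reach * factor
= 11.7 * 0.81
= 9.477 m

9.477 m


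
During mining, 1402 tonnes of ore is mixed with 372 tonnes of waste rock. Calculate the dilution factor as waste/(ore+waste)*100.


Total material = ore + waste
= 1402 + 372 = 1774 tonnes
Dilution = waste / total * 100
= 372 / 1774 * 100
= 0.2096956032 * 100
= 20.9696%

20.9696%


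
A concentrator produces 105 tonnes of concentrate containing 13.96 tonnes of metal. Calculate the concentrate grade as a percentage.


Grade = (metal in concentrate / concentrate mass) * 100
= (13.96 / 105) * 100
= 0.132952381 * 100
= 13.2952%

13.2952%


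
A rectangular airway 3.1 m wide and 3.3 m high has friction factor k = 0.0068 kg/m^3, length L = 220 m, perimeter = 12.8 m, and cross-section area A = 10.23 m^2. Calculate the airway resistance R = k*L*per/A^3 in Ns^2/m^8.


Compute the numerator:
k * L * per = 0.0068 * 220 * 12.8
= 19.1488
Compute the denominator:
A^3 = 10.23^3 = 1070.599167
Resistance:
R = 19.1488 / 1070.599167
= 0.0179 Ns^2/m^8

0.0179 Ns^2/m^8


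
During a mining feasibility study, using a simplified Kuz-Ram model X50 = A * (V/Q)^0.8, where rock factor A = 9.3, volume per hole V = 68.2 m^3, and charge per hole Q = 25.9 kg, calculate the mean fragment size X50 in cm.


20.1777 cm

Compute V/Q:
V/Q = 68.2 / 25.9 = 2.633204633
Raise to the power 0.8:
(V/Q)^0.8 = 2.633204633^0.8 = 2.169640047
Multiply by A:
X50 = 9.3 * 2.169640047
= 20.1777 cm


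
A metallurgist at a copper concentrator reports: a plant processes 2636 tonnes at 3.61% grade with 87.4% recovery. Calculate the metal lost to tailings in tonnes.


11.9901 tonnes

Total metal in feed:
= 2636 * 3.61 / 100 = 95.1596 tonnes
Metal recovered:
= 95.1596 * 87.4 / 100 = 83.1694904 tonnes
Metal lost to tailings:
= 95.1596 - 83.1694904
= 11.9901 tonnes


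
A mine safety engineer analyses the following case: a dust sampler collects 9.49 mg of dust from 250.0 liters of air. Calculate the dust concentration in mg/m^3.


37.96 mg/m^3

Convert liters to m^3: 1 m^3 = 1000 L
Concentration = mass / volume * 1000
= 9.49 / 250.0 * 1000
= 0.03796 * 1000
= 37.96 mg/m^3


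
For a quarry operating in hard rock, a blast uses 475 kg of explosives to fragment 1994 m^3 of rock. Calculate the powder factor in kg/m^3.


0.2382 kg/m^3

Powder factor = explosive mass / rock volume
= 475 / 1994
= 0.2382 kg/m^3


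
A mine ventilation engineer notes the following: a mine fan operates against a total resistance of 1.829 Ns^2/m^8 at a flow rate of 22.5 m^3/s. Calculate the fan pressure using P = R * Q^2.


925.9313 Pa

Compute Q^2:
Q^2 = 22.5^2 = 506.25
Compute pressure:
P = R * Q^2 = 1.829 * 506.25
= 925.9313 Pa


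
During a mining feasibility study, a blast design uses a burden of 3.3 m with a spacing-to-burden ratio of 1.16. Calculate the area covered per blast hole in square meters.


12.6324 m^2

First, find the spacing:
Spacing = burden * ratio = 3.3 * 1.16
= 3.828 m
Then, calculate the area:
Area = burden * spacing = 3.3 * 3.828
= 12.6324 m^2


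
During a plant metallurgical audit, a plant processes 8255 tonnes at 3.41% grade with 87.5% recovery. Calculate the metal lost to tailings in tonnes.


Total metal in feed:
= 8255 * 3.41 / 100 = 281.4955 tonnes
Metal recovered:
= 281.4955 * 87.5 / 100 = 246.3085625 tonnes
Metal lost to tailings:
= 281.4955 - 246.3085625
= 35.1869 tonnes

35.1869 tonnes


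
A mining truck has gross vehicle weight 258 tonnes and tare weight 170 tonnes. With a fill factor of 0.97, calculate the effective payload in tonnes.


85.36 tonnes

Maximum payload = gross - tare
= 258 - 170 = 88 tonnes
Effective payload = max payload * fill factor
= 88 * 0.97
= 85.36 tonnes


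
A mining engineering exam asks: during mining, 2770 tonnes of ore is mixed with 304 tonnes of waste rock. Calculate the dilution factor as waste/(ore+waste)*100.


9.8894%

Total material = ore + waste
= 2770 + 304 = 3074 tonnes
Dilution = waste / total * 100
= 304 / 3074 * 100
= 0.09889394925 * 100
= 9.8894%


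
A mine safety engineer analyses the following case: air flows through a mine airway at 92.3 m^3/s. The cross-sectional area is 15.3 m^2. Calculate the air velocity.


Velocity = flow rate / cross-sectional area
= 92.3 / 15.3
= 6.0327 m/s

6.0327 m/s


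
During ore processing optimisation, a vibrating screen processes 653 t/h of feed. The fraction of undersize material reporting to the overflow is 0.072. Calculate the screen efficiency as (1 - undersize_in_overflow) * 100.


Screen efficiency = (1 - fraction of undersize in overflow) * 100
= (1 - 0.072) * 100
= 0.928 * 100
= 92.8%

92.8%


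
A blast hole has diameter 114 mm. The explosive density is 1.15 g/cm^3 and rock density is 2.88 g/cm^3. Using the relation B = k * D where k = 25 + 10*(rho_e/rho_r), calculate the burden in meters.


3.3052 m

First, compute k:
rho_e / rho_r = 1.15 / 2.88 = 0.3993055556
k = 25 + 10 * 0.3993055556 = 28.99305556
Then, compute burden:
B = k * D / 1000 = 28.99305556 * 114 / 1000
= 3305.208333 / 1000
= 3.3052 m


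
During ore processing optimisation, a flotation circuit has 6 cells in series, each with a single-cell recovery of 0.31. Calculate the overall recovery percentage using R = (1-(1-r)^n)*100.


89.2082%

Complement of single-cell recovery:
1 - r = 1 - 0.31 = 0.69
Raise to power n:
(1 - r)^6 = 0.69^6 = 0.1079181631
Overall recovery:
R = (1 - 0.1079181631) * 100
= 89.2082%


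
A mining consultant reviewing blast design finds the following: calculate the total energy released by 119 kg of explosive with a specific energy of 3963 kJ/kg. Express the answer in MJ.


471.597 MJ

Energy = mass * specific_energy / 1000
= 119 * 3963 / 1000
= 471597 / 1000
= 471.597 MJ


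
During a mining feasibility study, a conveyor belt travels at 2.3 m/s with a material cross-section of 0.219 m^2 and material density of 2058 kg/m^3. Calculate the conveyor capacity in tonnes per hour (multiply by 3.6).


Volumetric flow = speed * area
= 2.3 * 0.219 = 0.5037 m^3/s
Mass flow = volumetric * density
= 0.5037 * 2058 = 1036.6146 kg/s
Convert to t/h: multiply by 3.6
Capacity = 1036.6146 * 3.6
= 3731.8126 t/h

3731.8126 t/h


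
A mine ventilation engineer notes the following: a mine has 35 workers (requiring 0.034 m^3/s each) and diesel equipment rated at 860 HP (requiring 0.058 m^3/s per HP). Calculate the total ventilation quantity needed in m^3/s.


51.07 m^3/s

Airflow for workers:
Q_people = 35 * 0.034 = 1.19 m^3/s
Airflow for diesel equipment:
Q_diesel = 860 * 0.058 = 49.88 m^3/s
Total ventilation:
Q_total = 1.19 + 49.88
= 51.07 m^3/s


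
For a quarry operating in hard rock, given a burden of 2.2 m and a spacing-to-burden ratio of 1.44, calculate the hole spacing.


Spacing = burden * ratio
= 2.2 * 1.44
= 3.168 m

3.168 m


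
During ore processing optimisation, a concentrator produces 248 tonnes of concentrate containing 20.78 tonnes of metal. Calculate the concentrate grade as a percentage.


8.379%

Grade = (metal in concentrate / concentrate mass) * 100
= (20.78 / 248) * 100
= 0.08379032258 * 100
= 8.379%


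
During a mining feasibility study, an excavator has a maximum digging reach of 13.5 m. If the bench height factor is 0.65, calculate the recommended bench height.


8.775 m

Bench height = reach * factor
= 13.5 * 0.65
= 8.775 m


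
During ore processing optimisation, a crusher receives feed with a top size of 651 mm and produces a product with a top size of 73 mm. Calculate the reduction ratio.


Reduction ratio = feed size / product size
= 651 / 73
= 8.9178

8.9178


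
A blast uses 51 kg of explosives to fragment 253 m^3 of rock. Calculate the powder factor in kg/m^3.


Powder factor = explosive mass / rock volume
= 51 / 253
= 0.2016 kg/m^3

0.2016 kg/m^3


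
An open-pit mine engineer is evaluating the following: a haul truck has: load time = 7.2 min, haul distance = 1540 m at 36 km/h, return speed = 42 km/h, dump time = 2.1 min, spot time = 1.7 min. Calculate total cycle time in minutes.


15.7667 min

Convert haul speed to m/min: 36 * 1000/60 = 600 m/min
Haul time = 1540 / 600 = 2.566666667 min
Convert return speed to m/min: 42 * 1000/60 = 700 m/min
Return time = 1540 / 700 = 2.2 min
Total cycle time:
= 7.2 + 2.566666667 + 2.1 + 2.2 + 1.7
= 15.7667 min


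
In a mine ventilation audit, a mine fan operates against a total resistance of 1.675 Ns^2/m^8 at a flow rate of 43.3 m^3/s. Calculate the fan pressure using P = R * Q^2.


3140.4408 Pa

Compute Q^2:
Q^2 = 43.3^2 = 1874.89
Compute pressure:
P = R * Q^2 = 1.675 * 1874.89
= 3140.4408 Pa


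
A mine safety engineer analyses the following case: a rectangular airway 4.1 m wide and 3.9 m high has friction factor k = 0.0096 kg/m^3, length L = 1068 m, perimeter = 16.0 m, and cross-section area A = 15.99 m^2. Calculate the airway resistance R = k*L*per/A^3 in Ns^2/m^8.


0.0401 Ns^2/m^8

Compute the numerator:
k * L * per = 0.0096 * 1068 * 16.0
= 164.0448
Compute the denominator:
A^3 = 15.99^3 = 4088.324799
Resistance:
R = 164.0448 / 4088.324799
= 0.0401 Ns^2/m^8


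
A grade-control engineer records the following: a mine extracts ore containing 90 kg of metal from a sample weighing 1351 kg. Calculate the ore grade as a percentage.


6.6617%

Ore grade = (metal mass / ore mass) * 100
= (90 / 1351) * 100
= 0.0666173205 * 100
= 6.6617%


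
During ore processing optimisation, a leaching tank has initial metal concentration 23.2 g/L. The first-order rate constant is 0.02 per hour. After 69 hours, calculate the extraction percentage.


74.8421%

Compute the exponent:
-k * t = -0.02 * 69 = -1.38
Remaining concentration:
C = 23.2 * exp(-1.38)
= 23.2 * 0.2515785531
= 5.836622431 g/L
Extracted = 23.2 - 5.836622431 = 17.36337757 g/L
Extraction % = 17.36337757 / 23.2 * 100
= 74.8421%


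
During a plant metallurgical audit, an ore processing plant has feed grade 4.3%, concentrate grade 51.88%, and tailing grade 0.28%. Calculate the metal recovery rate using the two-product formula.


Using the two-product formula:
R = 100 * c * (f - t) / (f * (c - t))
Numerator = 100 * 51.88 * (4.3 - 0.28)
= 100 * 51.88 * 4.02
= 20855.76
Denominator = 4.3 * (51.88 - 0.28)
= 4.3 * 51.6
= 221.88
R = 20855.76 / 221.88
= 93.9957%

93.9957%


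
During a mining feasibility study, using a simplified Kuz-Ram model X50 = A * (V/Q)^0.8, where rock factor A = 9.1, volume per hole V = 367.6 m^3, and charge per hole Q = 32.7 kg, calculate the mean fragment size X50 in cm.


63.0527 cm

Compute V/Q:
V/Q = 367.6 / 32.7 = 11.24159021
Raise to the power 0.8:
(V/Q)^0.8 = 11.24159021^0.8 = 6.9288666
Multiply by A:
X50 = 9.1 * 6.9288666
= 63.0527 cm


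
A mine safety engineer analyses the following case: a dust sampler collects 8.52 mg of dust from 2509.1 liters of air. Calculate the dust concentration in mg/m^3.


Convert liters to m^3: 1 m^3 = 1000 L
Concentration = mass / volume * 1000
= 8.52 / 2509.1 * 1000
= 0.003395639871 * 1000
= 3.3956 mg/m^3

3.3956 mg/m^3


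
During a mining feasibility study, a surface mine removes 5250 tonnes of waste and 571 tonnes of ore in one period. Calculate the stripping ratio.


Stripping ratio = waste tonnage / ore tonnage
= 5250 / 571
= 9.1944

9.1944


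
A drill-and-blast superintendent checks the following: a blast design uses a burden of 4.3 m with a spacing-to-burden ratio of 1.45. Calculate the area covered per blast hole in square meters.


26.8105 m^2

First, find the spacing:
Spacing = burden * ratio = 4.3 * 1.45
= 6.235 m
Then, calculate the area:
Area = burden * spacing = 4.3 * 6.235
= 26.8105 m^2


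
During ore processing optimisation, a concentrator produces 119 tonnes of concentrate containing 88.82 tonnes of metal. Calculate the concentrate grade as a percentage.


74.6387%

Grade = (metal in concentrate / concentrate mass) * 100
= (88.82 / 119) * 100
= 0.7463865546 * 100
= 74.6387%


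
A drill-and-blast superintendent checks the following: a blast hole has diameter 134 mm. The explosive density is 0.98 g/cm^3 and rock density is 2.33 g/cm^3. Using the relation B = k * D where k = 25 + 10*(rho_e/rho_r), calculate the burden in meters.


3.9136 m

First, compute k:
rho_e / rho_r = 0.98 / 2.33 = 0.4206008584
k = 25 + 10 * 0.4206008584 = 29.20600858
Then, compute burden:
B = k * D / 1000 = 29.20600858 * 134 / 1000
= 3913.60515 / 1000
= 3.9136 m


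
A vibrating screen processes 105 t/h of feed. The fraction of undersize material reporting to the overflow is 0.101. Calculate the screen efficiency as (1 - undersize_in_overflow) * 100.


Screen efficiency = (1 - fraction of undersize in overflow) * 100
= (1 - 0.101) * 100
= 0.899 * 100
= 89.9%

89.9%


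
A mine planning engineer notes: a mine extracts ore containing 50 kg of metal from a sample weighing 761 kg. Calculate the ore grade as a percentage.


Ore grade = (metal mass / ore mass) * 100
= (50 / 761) * 100
= 0.06570302234 * 100
= 6.5703%

6.5703%


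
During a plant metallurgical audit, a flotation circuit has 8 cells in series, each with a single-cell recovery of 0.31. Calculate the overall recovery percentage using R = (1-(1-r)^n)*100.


94.862%

Complement of single-cell recovery:
1 - r = 1 - 0.31 = 0.69
Raise to power n:
(1 - r)^8 = 0.69^8 = 0.05137983744
Overall recovery:
R = (1 - 0.05137983744) * 100
= 94.862%


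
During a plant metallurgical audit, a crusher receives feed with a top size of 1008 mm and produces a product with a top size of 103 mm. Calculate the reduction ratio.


9.7864

Reduction ratio = feed size / product size
= 1008 / 103
= 9.7864


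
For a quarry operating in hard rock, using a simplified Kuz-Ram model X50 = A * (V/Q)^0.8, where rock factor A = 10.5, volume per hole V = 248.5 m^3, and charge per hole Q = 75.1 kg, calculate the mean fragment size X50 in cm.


Compute V/Q:
V/Q = 248.5 / 75.1 = 3.308921438
Raise to the power 0.8:
(V/Q)^0.8 = 3.308921438^0.8 = 2.60464875
Multiply by A:
X50 = 10.5 * 2.60464875
= 27.3488 cm

27.3488 cm


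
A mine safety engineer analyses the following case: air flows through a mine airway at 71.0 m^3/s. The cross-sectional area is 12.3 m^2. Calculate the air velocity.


Velocity = flow rate / cross-sectional area
= 71.0 / 12.3
= 5.7724 m/s

5.7724 m/s


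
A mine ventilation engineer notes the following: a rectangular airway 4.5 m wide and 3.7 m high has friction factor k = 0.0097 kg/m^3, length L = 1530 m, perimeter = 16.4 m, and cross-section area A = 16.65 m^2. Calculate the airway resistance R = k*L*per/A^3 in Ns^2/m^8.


0.0527 Ns^2/m^8

Compute the numerator:
k * L * per = 0.0097 * 1530 * 16.4
= 243.3924
Compute the denominator:
A^3 = 16.65^3 = 4615.754625
Resistance:
R = 243.3924 / 4615.754625
= 0.0527 Ns^2/m^8


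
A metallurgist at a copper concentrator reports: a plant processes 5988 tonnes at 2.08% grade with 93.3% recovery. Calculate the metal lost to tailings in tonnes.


Total metal in feed:
= 5988 * 2.08 / 100 = 124.5504 tonnes
Metal recovered:
= 124.5504 * 93.3 / 100 = 116.2055232 tonnes
Metal lost to tailings:
= 124.5504 - 116.2055232
= 8.3449 tonnes

8.3449 tonnes


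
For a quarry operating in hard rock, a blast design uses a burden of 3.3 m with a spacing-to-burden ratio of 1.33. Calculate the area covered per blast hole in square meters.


14.4837 m^2

First, find the spacing:
Spacing = burden * ratio = 3.3 * 1.33
= 4.389 m
Then, calculate the area:
Area = burden * spacing = 3.3 * 4.389
= 14.4837 m^2


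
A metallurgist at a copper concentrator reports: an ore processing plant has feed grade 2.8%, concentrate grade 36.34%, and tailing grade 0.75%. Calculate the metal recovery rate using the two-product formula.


Using the two-product formula:
R = 100 * c * (f - t) / (f * (c - t))
Numerator = 100 * 36.34 * (2.8 - 0.75)
= 100 * 36.34 * 2.05
= 7449.7
Denominator = 2.8 * (36.34 - 0.75)
= 2.8 * 35.59
= 99.652
R = 7449.7 / 99.652
= 74.7572%

74.7572%


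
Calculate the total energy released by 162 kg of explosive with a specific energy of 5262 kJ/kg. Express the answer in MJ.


Energy = mass * specific_energy / 1000
= 162 * 5262 / 1000
= 852444 / 1000
= 852.444 MJ

852.444 MJ


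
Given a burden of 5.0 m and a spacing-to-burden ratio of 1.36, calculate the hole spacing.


Spacing = burden * ratio
= 5.0 * 1.36
= 6.8 m

6.8 m


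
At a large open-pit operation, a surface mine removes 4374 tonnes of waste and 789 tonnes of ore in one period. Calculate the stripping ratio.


5.5437

Stripping ratio = waste tonnage / ore tonnage
= 4374 / 789
= 5.5437


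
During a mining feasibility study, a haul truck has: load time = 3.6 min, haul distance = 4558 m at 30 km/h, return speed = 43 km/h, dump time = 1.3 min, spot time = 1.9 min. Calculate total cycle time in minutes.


22.276 min

Convert haul speed to m/min: 30 * 1000/60 = 500 m/min
Haul time = 4558 / 500 = 9.116 min
Convert return speed to m/min: 43 * 1000/60 = 716.6666667 m/min
Return time = 4558 / 716.6666667 = 6.36 min
Total cycle time:
= 3.6 + 9.116 + 1.3 + 6.36 + 1.9
= 22.276 min


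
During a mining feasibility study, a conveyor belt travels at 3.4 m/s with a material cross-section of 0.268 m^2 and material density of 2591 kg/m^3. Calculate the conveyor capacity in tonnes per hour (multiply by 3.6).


Volumetric flow = speed * area
= 3.4 * 0.268 = 0.9112 m^3/s
Mass flow = volumetric * density
= 0.9112 * 2591 = 2360.9192 kg/s
Convert to t/h: multiply by 3.6
Capacity = 2360.9192 * 3.6
= 8499.3091 t/h

8499.3091 t/h


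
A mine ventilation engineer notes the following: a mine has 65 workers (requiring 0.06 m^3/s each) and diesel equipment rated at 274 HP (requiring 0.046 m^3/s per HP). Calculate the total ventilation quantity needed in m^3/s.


16.504 m^3/s

Airflow for workers:
Q_people = 65 * 0.06 = 3.9 m^3/s
Airflow for diesel equipment:
Q_diesel = 274 * 0.046 = 12.604 m^3/s
Total ventilation:
Q_total = 3.9 + 12.604
= 16.504 m^3/s


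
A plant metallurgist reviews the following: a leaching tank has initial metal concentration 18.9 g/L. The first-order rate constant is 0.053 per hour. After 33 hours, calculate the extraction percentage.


82.6052%

Compute the exponent:
-k * t = -0.053 * 33 = -1.749
Remaining concentration:
C = 18.9 * exp(-1.749)
= 18.9 * 0.1739478043
= 3.287613501 g/L
Extracted = 18.9 - 3.287613501 = 15.6123865 g/L
Extraction % = 15.6123865 / 18.9 * 100
= 82.6052%


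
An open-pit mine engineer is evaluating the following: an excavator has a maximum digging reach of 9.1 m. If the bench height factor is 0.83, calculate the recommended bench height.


Bench height = reach * factor
= 9.1 * 0.83
= 7.553 m

7.553 m


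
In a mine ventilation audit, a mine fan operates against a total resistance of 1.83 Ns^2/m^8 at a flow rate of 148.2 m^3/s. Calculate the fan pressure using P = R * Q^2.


Compute Q^2:
Q^2 = 148.2^2 = 21963.24
Compute pressure:
P = R * Q^2 = 1.83 * 21963.24
= 40192.7292 Pa

40192.7292 Pa


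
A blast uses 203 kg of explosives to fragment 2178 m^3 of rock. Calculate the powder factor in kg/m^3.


0.0932 kg/m^3

Powder factor = explosive mass / rock volume
= 203 / 2178
= 0.0932 kg/m^3


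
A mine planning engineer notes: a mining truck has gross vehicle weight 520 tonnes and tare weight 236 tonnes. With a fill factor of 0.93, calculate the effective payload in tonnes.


264.12 tonnes

Maximum payload = gross - tare
= 520 - 236 = 284 tonnes
Effective payload = max payload * fill factor
= 284 * 0.93
= 264.12 tonnes


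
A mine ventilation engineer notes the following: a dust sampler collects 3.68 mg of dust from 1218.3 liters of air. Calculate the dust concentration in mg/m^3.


Convert liters to m^3: 1 m^3 = 1000 L
Concentration = mass / volume * 1000
= 3.68 / 1218.3 * 1000
= 0.003020602479 * 1000
= 3.0206 mg/m^3

3.0206 mg/m^3


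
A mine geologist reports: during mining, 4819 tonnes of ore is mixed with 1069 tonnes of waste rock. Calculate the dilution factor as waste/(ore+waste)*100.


Total material = ore + waste
= 4819 + 1069 = 5888 tonnes
Dilution = waste / total * 100
= 1069 / 5888 * 100
= 0.1815557065 * 100
= 18.1556%

18.1556%


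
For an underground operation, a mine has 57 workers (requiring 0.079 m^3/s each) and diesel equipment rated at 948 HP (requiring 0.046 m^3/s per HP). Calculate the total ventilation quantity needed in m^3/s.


Airflow for workers:
Q_people = 57 * 0.079 = 4.503 m^3/s
Airflow for diesel equipment:
Q_diesel = 948 * 0.046 = 43.608 m^3/s
Total ventilation:
Q_total = 4.503 + 43.608
= 48.111 m^3/s

48.111 m^3/s


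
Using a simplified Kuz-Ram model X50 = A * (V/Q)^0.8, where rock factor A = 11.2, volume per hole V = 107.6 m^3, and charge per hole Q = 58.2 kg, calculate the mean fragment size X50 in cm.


18.3117 cm

Compute V/Q:
V/Q = 107.6 / 58.2 = 1.848797251
Raise to the power 0.8:
(V/Q)^0.8 = 1.848797251^0.8 = 1.634976178
Multiply by A:
X50 = 11.2 * 1.634976178
= 18.3117 cm


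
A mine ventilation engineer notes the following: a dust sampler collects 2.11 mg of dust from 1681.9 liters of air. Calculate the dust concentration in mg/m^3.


1.2545 mg/m^3

Convert liters to m^3: 1 m^3 = 1000 L
Concentration = mass / volume * 1000
= 2.11 / 1681.9 * 1000
= 0.001254533563 * 1000
= 1.2545 mg/m^3


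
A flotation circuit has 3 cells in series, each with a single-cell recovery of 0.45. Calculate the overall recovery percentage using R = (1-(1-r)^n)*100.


83.3625%

Complement of single-cell recovery:
1 - r = 1 - 0.45 = 0.55
Raise to power n:
(1 - r)^3 = 0.55^3 = 0.166375
Overall recovery:
R = (1 - 0.166375) * 100
= 83.3625%


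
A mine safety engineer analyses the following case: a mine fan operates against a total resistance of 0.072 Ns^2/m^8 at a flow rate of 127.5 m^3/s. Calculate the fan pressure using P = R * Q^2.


Compute Q^2:
Q^2 = 127.5^2 = 16256.25
Compute pressure:
P = R * Q^2 = 0.072 * 16256.25
= 1170.45 Pa

1170.45 Pa


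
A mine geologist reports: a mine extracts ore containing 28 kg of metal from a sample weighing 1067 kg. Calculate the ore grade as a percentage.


Ore grade = (metal mass / ore mass) * 100
= (28 / 1067) * 100
= 0.02624179944 * 100
= 2.6242%

2.6242%


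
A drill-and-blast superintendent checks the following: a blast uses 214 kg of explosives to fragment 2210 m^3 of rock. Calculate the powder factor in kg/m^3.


Powder factor = explosive mass / rock volume
= 214 / 2210
= 0.0968 kg/m^3

0.0968 kg/m^3


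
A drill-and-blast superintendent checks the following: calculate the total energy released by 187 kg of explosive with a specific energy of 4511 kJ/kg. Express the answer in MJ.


Energy = mass * specific_energy / 1000
= 187 * 4511 / 1000
= 843557 / 1000
= 843.557 MJ

843.557 MJ


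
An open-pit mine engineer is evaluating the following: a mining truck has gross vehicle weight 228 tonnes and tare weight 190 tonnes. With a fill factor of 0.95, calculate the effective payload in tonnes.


Maximum payload = gross - tare
= 228 - 190 = 38 tonnes
Effective payload = max payload * fill factor
= 38 * 0.95
= 36.1 tonnes

36.1 tonnes


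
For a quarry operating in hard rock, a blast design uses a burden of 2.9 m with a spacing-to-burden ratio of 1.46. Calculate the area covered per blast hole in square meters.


12.2786 m^2

First, find the spacing:
Spacing = burden * ratio = 2.9 * 1.46
= 4.234 m
Then, calculate the area:
Area = burden * spacing = 2.9 * 4.234
= 12.2786 m^2


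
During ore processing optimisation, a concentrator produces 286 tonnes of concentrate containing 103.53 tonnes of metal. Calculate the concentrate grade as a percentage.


36.1993%

Grade = (metal in concentrate / concentrate mass) * 100
= (103.53 / 286) * 100
= 0.361993007 * 100
= 36.1993%


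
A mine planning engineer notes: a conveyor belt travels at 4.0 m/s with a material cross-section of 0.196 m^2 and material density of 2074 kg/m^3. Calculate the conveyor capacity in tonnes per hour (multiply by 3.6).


5853.6576 t/h

Volumetric flow = speed * area
= 4.0 * 0.196 = 0.784 m^3/s
Mass flow = volumetric * density
= 0.784 * 2074 = 1626.016 kg/s
Convert to t/h: multiply by 3.6
Capacity = 1626.016 * 3.6
= 5853.6576 t/h


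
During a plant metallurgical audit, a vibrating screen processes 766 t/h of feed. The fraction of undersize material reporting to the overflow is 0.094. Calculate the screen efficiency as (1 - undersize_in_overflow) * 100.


Screen efficiency = (1 - fraction of undersize in overflow) * 100
= (1 - 0.094) * 100
= 0.906 * 100
= 90.6%

90.6%


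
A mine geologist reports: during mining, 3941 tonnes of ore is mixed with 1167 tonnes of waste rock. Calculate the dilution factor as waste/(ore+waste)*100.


22.8465%

Total material = ore + waste
= 3941 + 1167 = 5108 tonnes
Dilution = waste / total * 100
= 1167 / 5108 * 100
= 0.2284651527 * 100
= 22.8465%


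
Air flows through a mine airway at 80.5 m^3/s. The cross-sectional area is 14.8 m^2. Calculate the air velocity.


5.4392 m/s

Velocity = flow rate / cross-sectional area
= 80.5 / 14.8
= 5.4392 m/s


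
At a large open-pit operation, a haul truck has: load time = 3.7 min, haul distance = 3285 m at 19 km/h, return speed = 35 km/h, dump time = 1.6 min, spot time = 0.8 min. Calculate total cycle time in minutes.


22.1051 min

Convert haul speed to m/min: 19 * 1000/60 = 316.6666667 m/min
Haul time = 3285 / 316.6666667 = 10.37368421 min
Convert return speed to m/min: 35 * 1000/60 = 583.3333333 m/min
Return time = 3285 / 583.3333333 = 5.631428571 min
Total cycle time:
= 3.7 + 10.37368421 + 1.6 + 5.631428571 + 0.8
= 22.1051 min


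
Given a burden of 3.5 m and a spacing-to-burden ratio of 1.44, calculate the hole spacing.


5.04 m

Spacing = burden * ratio
= 3.5 * 1.44
= 5.04 m


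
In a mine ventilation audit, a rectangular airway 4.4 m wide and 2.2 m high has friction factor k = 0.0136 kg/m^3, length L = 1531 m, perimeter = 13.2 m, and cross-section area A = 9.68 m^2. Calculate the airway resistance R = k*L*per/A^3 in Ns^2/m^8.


Compute the numerator:
k * L * per = 0.0136 * 1531 * 13.2
= 274.84512
Compute the denominator:
A^3 = 9.68^3 = 907.039232
Resistance:
R = 274.84512 / 907.039232
= 0.303 Ns^2/m^8

0.303 Ns^2/m^8


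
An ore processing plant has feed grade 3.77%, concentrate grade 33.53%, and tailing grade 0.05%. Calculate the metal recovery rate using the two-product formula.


98.8211%

Using the two-product formula:
R = 100 * c * (f - t) / (f * (c - t))
Numerator = 100 * 33.53 * (3.77 - 0.05)
= 100 * 33.53 * 3.72
= 12473.16
Denominator = 3.77 * (33.53 - 0.05)
= 3.77 * 33.48
= 126.2196
R = 12473.16 / 126.2196
= 98.8211%


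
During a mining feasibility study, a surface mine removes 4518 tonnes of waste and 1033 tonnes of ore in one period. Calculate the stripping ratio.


4.3737

Stripping ratio = waste tonnage / ore tonnage
= 4518 / 1033
= 4.3737


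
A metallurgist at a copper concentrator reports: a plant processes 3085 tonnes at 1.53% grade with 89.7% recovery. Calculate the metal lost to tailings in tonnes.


Total metal in feed:
= 3085 * 1.53 / 100 = 47.2005 tonnes
Metal recovered:
= 47.2005 * 89.7 / 100 = 42.3388485 tonnes
Metal lost to tailings:
= 47.2005 - 42.3388485
= 4.8617 tonnes

4.8617 tonnes


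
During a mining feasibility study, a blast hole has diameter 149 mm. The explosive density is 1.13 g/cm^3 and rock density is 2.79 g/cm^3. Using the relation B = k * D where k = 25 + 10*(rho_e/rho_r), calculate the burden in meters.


First, compute k:
rho_e / rho_r = 1.13 / 2.79 = 0.4050179211
k = 25 + 10 * 0.4050179211 = 29.05017921
Then, compute burden:
B = k * D / 1000 = 29.05017921 * 149 / 1000
= 4328.476703 / 1000
= 4.3285 m

4.3285 m


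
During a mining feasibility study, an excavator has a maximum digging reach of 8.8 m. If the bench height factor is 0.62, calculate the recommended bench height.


5.456 m

Bench height = reach * factor
= 8.8 * 0.62
= 5.456 m


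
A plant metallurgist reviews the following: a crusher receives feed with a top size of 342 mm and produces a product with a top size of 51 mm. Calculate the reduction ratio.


Reduction ratio = feed size / product size
= 342 / 51
= 6.7059

6.7059


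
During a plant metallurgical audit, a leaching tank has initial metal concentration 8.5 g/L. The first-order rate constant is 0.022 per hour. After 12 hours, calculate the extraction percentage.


23.2026%

Compute the exponent:
-k * t = -0.022 * 12 = -0.264
Remaining concentration:
C = 8.5 * exp(-0.264)
= 8.5 * 0.7679735397
= 6.527775087 g/L
Extracted = 8.5 - 6.527775087 = 1.972224913 g/L
Extraction % = 1.972224913 / 8.5 * 100
= 23.2026%


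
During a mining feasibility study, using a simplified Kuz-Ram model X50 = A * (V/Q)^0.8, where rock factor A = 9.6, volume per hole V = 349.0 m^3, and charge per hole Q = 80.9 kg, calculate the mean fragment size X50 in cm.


30.9152 cm

Compute V/Q:
V/Q = 349.0 / 80.9 = 4.313967862
Raise to the power 0.8:
(V/Q)^0.8 = 4.313967862^0.8 = 3.220338501
Multiply by A:
X50 = 9.6 * 3.220338501
= 30.9152 cm


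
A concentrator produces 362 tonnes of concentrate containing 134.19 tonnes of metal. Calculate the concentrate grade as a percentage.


37.0691%

Grade = (metal in concentrate / concentrate mass) * 100
= (134.19 / 362) * 100
= 0.3706906077 * 100
= 37.0691%


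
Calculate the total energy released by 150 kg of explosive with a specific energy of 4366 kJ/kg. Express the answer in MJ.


654.9 MJ

Energy = mass * specific_energy / 1000
= 150 * 4366 / 1000
= 654900 / 1000
= 654.9 MJ


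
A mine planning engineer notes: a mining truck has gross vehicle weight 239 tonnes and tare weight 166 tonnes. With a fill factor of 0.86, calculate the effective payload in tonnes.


Maximum payload = gross - tare
= 239 - 166 = 73 tonnes
Effective payload = max payload * fill factor
= 73 * 0.86
= 62.78 tonnes

62.78 tonnes


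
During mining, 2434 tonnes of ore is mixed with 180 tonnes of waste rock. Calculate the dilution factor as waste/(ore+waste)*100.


6.886%

Total material = ore + waste
= 2434 + 180 = 2614 tonnes
Dilution = waste / total * 100
= 180 / 2614 * 100
= 0.0688599847 * 100
= 6.886%


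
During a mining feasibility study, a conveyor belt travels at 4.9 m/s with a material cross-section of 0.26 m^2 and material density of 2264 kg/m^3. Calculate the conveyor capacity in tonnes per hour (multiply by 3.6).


10383.6096 t/h

Volumetric flow = speed * area
= 4.9 * 0.26 = 1.274 m^3/s
Mass flow = volumetric * density
= 1.274 * 2264 = 2884.336 kg/s
Convert to t/h: multiply by 3.6
Capacity = 2884.336 * 3.6
= 10383.6096 t/h


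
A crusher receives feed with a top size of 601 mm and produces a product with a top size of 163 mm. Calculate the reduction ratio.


Reduction ratio = feed size / product size
= 601 / 163
= 3.6871

3.6871


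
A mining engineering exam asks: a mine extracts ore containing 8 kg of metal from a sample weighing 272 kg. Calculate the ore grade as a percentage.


Ore grade = (metal mass / ore mass) * 100
= (8 / 272) * 100
= 0.02941176471 * 100
= 2.9412%

2.9412%


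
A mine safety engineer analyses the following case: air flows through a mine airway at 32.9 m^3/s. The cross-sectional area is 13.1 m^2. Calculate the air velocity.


Velocity = flow rate / cross-sectional area
= 32.9 / 13.1
= 2.5115 m/s

2.5115 m/s


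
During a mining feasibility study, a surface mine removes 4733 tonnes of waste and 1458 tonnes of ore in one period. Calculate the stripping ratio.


3.2462

Stripping ratio = waste tonnage / ore tonnage
= 4733 / 1458
= 3.2462


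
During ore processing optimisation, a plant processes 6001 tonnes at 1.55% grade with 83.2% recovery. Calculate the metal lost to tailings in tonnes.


15.6266 tonnes

Total metal in feed:
= 6001 * 1.55 / 100 = 93.0155 tonnes
Metal recovered:
= 93.0155 * 83.2 / 100 = 77.388896 tonnes
Metal lost to tailings:
= 93.0155 - 77.388896
= 15.6266 tonnes


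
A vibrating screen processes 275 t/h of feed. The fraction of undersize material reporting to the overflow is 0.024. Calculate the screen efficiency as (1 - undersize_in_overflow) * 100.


97.6%

Screen efficiency = (1 - fraction of undersize in overflow) * 100
= (1 - 0.024) * 100
= 0.976 * 100
= 97.6%


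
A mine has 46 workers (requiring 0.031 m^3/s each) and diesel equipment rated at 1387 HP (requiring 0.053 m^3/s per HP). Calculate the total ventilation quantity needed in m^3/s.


74.937 m^3/s

Airflow for workers:
Q_people = 46 * 0.031 = 1.426 m^3/s
Airflow for diesel equipment:
Q_diesel = 1387 * 0.053 = 73.511 m^3/s
Total ventilation:
Q_total = 1.426 + 73.511
= 74.937 m^3/s


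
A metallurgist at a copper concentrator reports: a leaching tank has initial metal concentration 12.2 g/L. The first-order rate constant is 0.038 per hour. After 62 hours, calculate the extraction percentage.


Compute the exponent:
-k * t = -0.038 * 62 = -2.356
Remaining concentration:
C = 12.2 * exp(-2.356)
= 12.2 * 0.09479866046
= 1.156543658 g/L
Extracted = 12.2 - 1.156543658 = 11.04345634 g/L
Extraction % = 11.04345634 / 12.2 * 100
= 90.5201%

90.5201%


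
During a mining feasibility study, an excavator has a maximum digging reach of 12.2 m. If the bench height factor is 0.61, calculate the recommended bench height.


7.442 m

Bench height = reach * factor
= 12.2 * 0.61
= 7.442 m


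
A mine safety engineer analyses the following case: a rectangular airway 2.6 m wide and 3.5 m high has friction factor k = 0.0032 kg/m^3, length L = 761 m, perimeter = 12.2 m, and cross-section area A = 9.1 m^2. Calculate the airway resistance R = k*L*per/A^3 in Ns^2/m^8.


Compute the numerator:
k * L * per = 0.0032 * 761 * 12.2
= 29.70944
Compute the denominator:
A^3 = 9.1^3 = 753.571
Resistance:
R = 29.70944 / 753.571
= 0.0394 Ns^2/m^8

0.0394 Ns^2/m^8


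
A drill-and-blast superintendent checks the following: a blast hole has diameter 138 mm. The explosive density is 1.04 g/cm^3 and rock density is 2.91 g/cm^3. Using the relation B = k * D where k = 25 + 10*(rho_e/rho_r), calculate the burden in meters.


First, compute k:
rho_e / rho_r = 1.04 / 2.91 = 0.3573883162
k = 25 + 10 * 0.3573883162 = 28.57388316
Then, compute burden:
B = k * D / 1000 = 28.57388316 * 138 / 1000
= 3943.195876 / 1000
= 3.9432 m

3.9432 m


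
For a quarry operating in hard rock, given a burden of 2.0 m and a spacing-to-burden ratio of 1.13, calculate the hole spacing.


2.26 m

Spacing = burden * ratio
= 2.0 * 1.13
= 2.26 m


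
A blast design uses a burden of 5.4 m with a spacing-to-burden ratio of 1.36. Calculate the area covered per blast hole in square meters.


39.6576 m^2

First, find the spacing:
Spacing = burden * ratio = 5.4 * 1.36
= 7.344 m
Then, calculate the area:
Area = burden * spacing = 5.4 * 7.344
= 39.6576 m^2
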